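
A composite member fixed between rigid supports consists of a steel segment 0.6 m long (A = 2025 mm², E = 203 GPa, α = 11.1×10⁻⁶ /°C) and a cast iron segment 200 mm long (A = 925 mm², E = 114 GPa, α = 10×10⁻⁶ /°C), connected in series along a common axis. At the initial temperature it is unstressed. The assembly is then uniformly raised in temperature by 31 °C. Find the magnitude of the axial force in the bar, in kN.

If the supports were absent, the total length change would be Σ αᵢΔT Lᵢ = 11.1×10⁻⁶×31×600 + 10×10⁻⁶×31×200 = 0.2685 mm.
The walls prevent any net length change, so an axial force P (same in every segment) develops. Compatibility: P · Σ Lᵢ/(AᵢEᵢ) = δ_free.
The series flexibility is Σ Lᵢ/(AᵢEᵢ) = 600/(2025×203×10³) + 200/(925×114×10³) = 3.356×10⁻⁶ mm/N.
Hence P = δ_free / Σ(L/AE) = 0.2685/3.356×10⁻⁶ = 79.99 kN (compressive).

P ≈ 80 kN (compressive)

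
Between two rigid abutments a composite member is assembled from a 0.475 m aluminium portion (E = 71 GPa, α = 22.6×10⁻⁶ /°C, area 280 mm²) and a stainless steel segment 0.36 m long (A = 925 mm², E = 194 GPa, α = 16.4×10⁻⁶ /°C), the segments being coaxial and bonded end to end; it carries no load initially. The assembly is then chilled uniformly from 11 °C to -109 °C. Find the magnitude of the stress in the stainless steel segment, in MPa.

With the walls removed the bar would change length by δ_free = Σ αᵢΔT Lᵢ = 22.6×10⁻⁶×120×475 + 16.4×10⁻⁶×120×360 = 1.997 mm.
The rigid supports impose zero overall length change; the single axial force P common to all segments must satisfy P Σ Lᵢ/(AᵢEᵢ) = δ_free.
Σ Lᵢ/(AᵢEᵢ) = 475/(280×71×10³) + 360/(925×194×10³) = 2.59×10⁻⁵ mm/N.
P = 1.997 / 2.59×10⁻⁵ = 77090 N = 77.09 kN, tensile.
σ_{stainless steel} = P / A = 77090 / 925 = 83.34 MPa.

σ ≈ 83.3 MPa (tensile)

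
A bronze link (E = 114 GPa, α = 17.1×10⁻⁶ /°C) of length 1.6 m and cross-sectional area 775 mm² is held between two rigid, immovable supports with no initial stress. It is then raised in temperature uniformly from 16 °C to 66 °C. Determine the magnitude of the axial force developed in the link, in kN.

With zero net strain, σ = E·αΔT = 114 GPa × 17.1×10⁻⁶ × 50 = 97.47 MPa.
Axial force P = σA = 97.47 × 775 = 75540 N = 75.54 kN, compressive.

P ≈ 75.5 kN (compressive)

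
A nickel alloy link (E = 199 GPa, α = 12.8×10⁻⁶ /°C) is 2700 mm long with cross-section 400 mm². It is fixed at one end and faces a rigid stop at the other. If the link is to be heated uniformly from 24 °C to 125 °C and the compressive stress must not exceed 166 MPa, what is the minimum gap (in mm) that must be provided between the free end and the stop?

g ≈ 1.24 mm

Free expansion if unrestrained: δ_free = αΔT L = 12.8×10⁻⁶ × 101 × 2700 = 3.491 mm.
At the allowable stress the elastic shortening the wall may impose is σL/E = 166 × 2700 / (199×10³) = 2.252 mm.
The gap must absorb the remainder: g_min = 3.491 − 2.252 = 1.238 mm.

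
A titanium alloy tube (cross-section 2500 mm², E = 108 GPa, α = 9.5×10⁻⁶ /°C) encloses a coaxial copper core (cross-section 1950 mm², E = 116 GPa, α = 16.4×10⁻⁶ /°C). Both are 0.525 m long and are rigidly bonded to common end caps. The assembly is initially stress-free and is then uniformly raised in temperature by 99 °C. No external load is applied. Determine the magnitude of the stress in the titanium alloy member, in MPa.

Equilibrium of a rigid end plate with no external load gives equal and opposite internal forces ±P in the two members. Since α_{copper} > α_{titanium alloy}, heating drives the copper into compression and the titanium alloy into tension.
Equating the net (thermal + elastic) strains gives |α₁ − α₂|·ΔT = P·[1/(A₁E₁) + 1/(A₂E₂)].
|α₁ − α₂|·ΔT = 6.9×10⁻⁶ × 99 = 0.0006831.
1/(A₁E₁) + 1/(A₂E₂) = 1/(2500×108×10³) + 1/(1950×116×10³) = 8.125×10⁻⁹ N⁻¹.
P = 0.0006831 / 8.125×10⁻⁹ = 84080 N = 84.08 kN.
σ_{titanium alloy} = P/A₁ = 84080/2500 = 33.63 MPa, tensile.

σ ≈ 33.6 MPa (tensile)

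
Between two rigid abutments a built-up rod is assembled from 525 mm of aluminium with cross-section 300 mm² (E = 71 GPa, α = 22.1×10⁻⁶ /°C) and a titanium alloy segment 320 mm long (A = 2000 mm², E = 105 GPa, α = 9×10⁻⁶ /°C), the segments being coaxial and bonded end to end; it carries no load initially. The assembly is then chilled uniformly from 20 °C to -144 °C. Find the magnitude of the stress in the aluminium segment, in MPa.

σ ≈ 303 MPa (tensile)

If the supports were absent, the total length change would be Σ αᵢΔT Lᵢ = 22.1×10⁻⁶×164×525 + 9×10⁻⁶×164×320 = 2.375 mm.
Since the ends are fixed, an axial force P builds up, equal in every segment, with P · Σ Lᵢ/(AᵢEᵢ) = δ_free.
The series flexibility is Σ Lᵢ/(AᵢEᵢ) = 525/(300×71×10³) + 320/(2000×105×10³) = 2.617×10⁻⁵ mm/N.
Hence P = δ_free / Σ(L/AE) = 2.375/2.617×10⁻⁵ = 90.75 kN (tensile).
σ_{aluminium} = P / A = 90750 / 300 = 302.5 MPa.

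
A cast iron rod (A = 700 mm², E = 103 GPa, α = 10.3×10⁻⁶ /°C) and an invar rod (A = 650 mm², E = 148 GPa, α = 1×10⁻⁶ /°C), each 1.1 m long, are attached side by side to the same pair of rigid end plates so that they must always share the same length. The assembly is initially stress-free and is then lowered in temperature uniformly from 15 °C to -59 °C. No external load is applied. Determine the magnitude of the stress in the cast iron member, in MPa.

σ ≈ 40.5 MPa (tensile)

Both members must finish at the same length. With the larger α, the cast iron tends to over-contract; the plates restrain it, putting the cast iron in tension and the invar in compression. With no external load the two internal forces are equal and opposite, magnitude P.
Setting the final lengths equal and cancelling L: (α₁ − α₂)ΔT = P/(A₁E₁) + P/(A₂E₂).
|α₁ − α₂|·ΔT = 9.3×10⁻⁶ × 74 = 0.0006882.
1/(A₁E₁) + 1/(A₂E₂) = 1/(700×103×10³) + 1/(650×148×10³) = 2.426×10⁻⁸ N⁻¹.
So P = 0.0006882 / 2.426×10⁻⁸ = 28.36 kN.
σ_{cast iron} = P/A₁ = 28360/700 = 40.52 MPa, tensile.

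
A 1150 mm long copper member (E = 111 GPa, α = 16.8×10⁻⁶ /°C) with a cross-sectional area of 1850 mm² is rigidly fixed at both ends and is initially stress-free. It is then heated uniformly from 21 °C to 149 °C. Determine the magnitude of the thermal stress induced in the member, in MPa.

σ ≈ 239 MPa (compressive)

With length fixed, the mechanical strain must cancel the thermal strain αΔT = 16.8×10⁻⁶ × 128 = 2150.4×10⁻⁶.
σ = EαΔT = 111×10³ × 16.8×10⁻⁶ × 128 = 238.7 MPa (compressive; the member is trying to expand).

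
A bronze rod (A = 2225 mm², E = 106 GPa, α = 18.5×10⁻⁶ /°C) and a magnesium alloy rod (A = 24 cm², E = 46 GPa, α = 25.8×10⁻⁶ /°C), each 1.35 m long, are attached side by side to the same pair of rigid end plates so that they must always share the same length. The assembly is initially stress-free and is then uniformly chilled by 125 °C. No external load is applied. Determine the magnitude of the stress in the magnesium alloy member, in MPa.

σ ≈ 28.6 MPa (tensile)

Both members must finish at the same length. With the larger α, the magnesium alloy tends to over-contract; the plates restrain it, putting the magnesium alloy in tension and the bronze in compression. With no external load the two internal forces are equal and opposite, magnitude P.
Equating the net (thermal + elastic) strains gives |α₁ − α₂|·ΔT = P·[1/(A₁E₁) + 1/(A₂E₂)].
|α₁ − α₂|·ΔT = 7.3×10⁻⁶ × 125 = 0.0009125.
1/(A₁E₁) + 1/(A₂E₂) = 1/(2225×106×10³) + 1/(2400×46×10³) = 1.33×10⁻⁸ N⁻¹.
P = 0.0009125 / 1.33×10⁻⁸ = 68620 N = 68.62 kN.
σ_{magnesium alloy} = P/A₂ = 68620/2400 = 28.59 MPa, tensile.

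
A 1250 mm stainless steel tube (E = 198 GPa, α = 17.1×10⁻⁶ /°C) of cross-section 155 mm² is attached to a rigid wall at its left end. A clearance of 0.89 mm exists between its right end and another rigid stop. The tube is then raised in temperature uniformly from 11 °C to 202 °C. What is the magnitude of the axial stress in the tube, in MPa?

If the wall were absent the tube would grow by αΔT L = 17.1×10⁻⁶ × 191 × 1250 = 4.083 mm.
The gap closes (δ_free > 0.89 mm) and the wall then resists a further 4.083 − 0.89 = 3.193 mm of expansion.
So σ = E(δ_free − g)/L = 198×10³ × 3.193/1250 = 505.7 MPa.

σ ≈ 506 MPa (compressive)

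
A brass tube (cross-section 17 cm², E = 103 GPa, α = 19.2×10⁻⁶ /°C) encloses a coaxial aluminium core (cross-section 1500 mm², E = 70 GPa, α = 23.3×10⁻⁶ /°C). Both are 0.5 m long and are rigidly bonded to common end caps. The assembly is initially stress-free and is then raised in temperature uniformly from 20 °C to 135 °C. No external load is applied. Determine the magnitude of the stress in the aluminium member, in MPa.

Both members must finish at the same length. With the larger α, the aluminium tends to over-expand; the plates restrain it, putting the aluminium in compression and the brass in tension. With no external load the two internal forces are equal and opposite, magnitude P.
Setting the final lengths equal and cancelling L: (α₁ − α₂)ΔT = P/(A₁E₁) + P/(A₂E₂).
|α₁ − α₂|·ΔT = 4.1×10⁻⁶ × 115 = 0.0004715.
1/(A₁E₁) + 1/(A₂E₂) = 1/(1700×103×10³) + 1/(1500×70×10³) = 1.523×10⁻⁸ N⁻¹.
So P = 0.0004715 / 1.523×10⁻⁸ = 30.95 kN.
σ_{aluminium} = P/A₂ = 30950/1500 = 20.63 MPa, compressive.

σ ≈ 20.6 MPa (compressive)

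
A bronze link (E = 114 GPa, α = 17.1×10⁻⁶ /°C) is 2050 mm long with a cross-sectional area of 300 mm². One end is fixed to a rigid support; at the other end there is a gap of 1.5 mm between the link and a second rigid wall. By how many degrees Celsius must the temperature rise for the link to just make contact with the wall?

Contact occurs when the free expansion equals the gap: αΔT L = 1.5 mm.
ΔT = 1.5 / (17.1×10⁻⁶ × 2050) = 42.79 °C.

ΔT ≈ 42.8 °C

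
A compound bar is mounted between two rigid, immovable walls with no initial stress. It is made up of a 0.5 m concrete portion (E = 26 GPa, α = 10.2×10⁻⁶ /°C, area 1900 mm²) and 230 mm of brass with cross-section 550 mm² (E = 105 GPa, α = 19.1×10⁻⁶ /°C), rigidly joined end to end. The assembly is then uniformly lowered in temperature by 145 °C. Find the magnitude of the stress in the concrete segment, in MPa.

σ ≈ 51.4 MPa (tensile)

If the supports were absent, the total length change would be Σ αᵢΔT Lᵢ = 10.2×10⁻⁶×145×500 + 19.1×10⁻⁶×145×230 = 1.376 mm.
The rigid supports impose zero overall length change; the single axial force P common to all segments must satisfy P Σ Lᵢ/(AᵢEᵢ) = δ_free.
Σ Lᵢ/(AᵢEᵢ) = 500/(1900×26×10³) + 230/(550×105×10³) = 1.41×10⁻⁵ mm/N.
So P = 1.376 / 1.41×10⁻⁵ = 97.59 kN, tensile.
σ_{concrete} = P / A = 97590 / 1900 = 51.37 MPa.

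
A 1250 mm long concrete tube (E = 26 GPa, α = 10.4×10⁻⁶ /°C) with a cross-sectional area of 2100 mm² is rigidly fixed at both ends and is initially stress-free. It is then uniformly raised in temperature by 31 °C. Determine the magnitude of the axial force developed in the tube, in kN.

P ≈ 17.6 kN (compressive)

With zero net strain, σ = E·αΔT = 26 GPa × 10.4×10⁻⁶ × 31 = 8.382 MPa.
P = AEαΔT = 2100 × 26×10³ × 10.4×10⁻⁶ × 31 = 17.6 kN (compressive).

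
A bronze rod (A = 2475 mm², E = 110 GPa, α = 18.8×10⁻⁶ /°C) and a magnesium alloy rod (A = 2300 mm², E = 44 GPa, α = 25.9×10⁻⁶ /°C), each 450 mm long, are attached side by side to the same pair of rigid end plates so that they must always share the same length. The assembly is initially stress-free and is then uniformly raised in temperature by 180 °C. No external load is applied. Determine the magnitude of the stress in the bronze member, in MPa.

σ ≈ 38.1 MPa (tensile)

Equilibrium of a rigid end plate with no external load gives equal and opposite internal forces ±P in the two members. Since α_{magnesium alloy} > α_{bronze}, heating drives the magnesium alloy into compression and the bronze into tension.
Equating the net (thermal + elastic) strains gives |α₁ − α₂|·ΔT = P·[1/(A₁E₁) + 1/(A₂E₂)].
|α₁ − α₂|·ΔT = 7.1×10⁻⁶ × 180 = 0.001278.
1/(A₁E₁) + 1/(A₂E₂) = 1/(2475×110×10³) + 1/(2300×44×10³) = 1.355×10⁻⁸ N⁻¹.
So P = 0.001278 / 1.355×10⁻⁸ = 94.29 kN.
σ_{bronze} = P/A₁ = 94290/2475 = 38.1 MPa, tensile.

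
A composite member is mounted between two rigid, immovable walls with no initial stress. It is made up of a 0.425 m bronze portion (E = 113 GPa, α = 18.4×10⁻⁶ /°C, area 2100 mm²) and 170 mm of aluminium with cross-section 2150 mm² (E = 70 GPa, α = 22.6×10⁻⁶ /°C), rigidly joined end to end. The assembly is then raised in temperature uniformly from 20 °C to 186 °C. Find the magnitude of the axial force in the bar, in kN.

P ≈ 663 kN (compressive)

If the supports were absent, the total length change would be Σ αᵢΔT Lᵢ = 18.4×10⁻⁶×166×425 + 22.6×10⁻⁶×166×170 = 1.936 mm.
Since the ends are fixed, an axial force P builds up, equal in every segment, with P · Σ Lᵢ/(AᵢEᵢ) = δ_free.
Σ Lᵢ/(AᵢEᵢ) = 425/(2100×113×10³) + 170/(2150×70×10³) = 2.921×10⁻⁶ mm/N.
So P = 1.936 / 2.921×10⁻⁶ = 662.9 kN, compressive.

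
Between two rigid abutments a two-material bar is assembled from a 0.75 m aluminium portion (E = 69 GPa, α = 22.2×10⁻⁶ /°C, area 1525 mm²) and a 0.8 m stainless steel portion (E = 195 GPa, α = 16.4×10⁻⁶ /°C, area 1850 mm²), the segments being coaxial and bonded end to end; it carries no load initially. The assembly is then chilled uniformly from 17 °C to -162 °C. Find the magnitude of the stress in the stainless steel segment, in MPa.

If the supports were absent, the total length change would be Σ αᵢΔT Lᵢ = 22.2×10⁻⁶×179×750 + 16.4×10⁻⁶×179×800 = 5.329 mm.
The walls prevent any net length change, so an axial force P (same in every segment) develops. Compatibility: P · Σ Lᵢ/(AᵢEᵢ) = δ_free.
The series flexibility is Σ Lᵢ/(AᵢEᵢ) = 750/(1525×69×10³) + 800/(1850×195×10³) = 9.345×10⁻⁶ mm/N.
So P = 5.329 / 9.345×10⁻⁶ = 570.2 kN, tensile.
σ_{stainless steel} = P / A = 570200 / 1850 = 308.2 MPa.

σ ≈ 308 MPa (tensile)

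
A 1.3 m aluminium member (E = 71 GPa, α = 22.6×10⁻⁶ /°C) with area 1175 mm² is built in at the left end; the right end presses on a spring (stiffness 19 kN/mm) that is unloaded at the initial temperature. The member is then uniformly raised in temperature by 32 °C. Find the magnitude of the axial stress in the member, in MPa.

Free thermal expansion: δ_free = αΔT L = 22.6×10⁻⁶ × 32 × 1300 = 0.9402 mm.
Let P be the compressive force at the spring. The member shortens elastically by PL/(AE) and the spring compresses by P/k; together these equal δ_free.
P [ L/(AE) + 1/k ] = δ_free → P [ 1300/(1175×71×10³) + 1/(19×10³) ] = 0.9402.
P = 0.9402 / 6.821×10⁻⁵ = 13780 N.
σ = P/A = 13780/1175 = 11.73 MPa.

σ ≈ 11.7 MPa (compressive)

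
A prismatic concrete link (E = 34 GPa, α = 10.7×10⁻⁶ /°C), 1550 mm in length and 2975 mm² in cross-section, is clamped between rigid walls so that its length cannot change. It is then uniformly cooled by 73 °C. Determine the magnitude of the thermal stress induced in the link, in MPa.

With length fixed, the mechanical strain must cancel the thermal strain αΔT = 10.7×10⁻⁶ × 73 = 781.1×10⁻⁶.
The stress required to suppress this strain is σ = Eε = 34×10³ × 781.1×10⁻⁶ = 26.56 MPa, tensile since the link is trying to contract.

σ ≈ 26.6 MPa (tensile)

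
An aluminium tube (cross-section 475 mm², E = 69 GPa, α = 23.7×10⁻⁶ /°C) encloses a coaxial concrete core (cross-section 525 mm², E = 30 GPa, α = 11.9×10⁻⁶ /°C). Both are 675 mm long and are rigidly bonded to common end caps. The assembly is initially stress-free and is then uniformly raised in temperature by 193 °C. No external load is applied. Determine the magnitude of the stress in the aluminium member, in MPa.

The aluminium has the larger α, so on heating it would change length more than the concrete if both were free. The rigid plates force a common final length, so the aluminium is put into compression and the concrete into tension, with equal and opposite forces P (no external load).
Setting the final lengths equal and cancelling L: (α₁ − α₂)ΔT = P/(A₁E₁) + P/(A₂E₂).
|α₁ − α₂|·ΔT = 11.8×10⁻⁶ × 193 = 0.002277.
1/(A₁E₁) + 1/(A₂E₂) = 1/(475×69×10³) + 1/(525×30×10³) = 9.4×10⁻⁸ N⁻¹.
So P = 0.002277 / 9.4×10⁻⁸ = 24.23 kN.
σ_{aluminium} = P/A₁ = 24230/475 = 51 MPa, compressive.

σ ≈ 51 MPa (compressive)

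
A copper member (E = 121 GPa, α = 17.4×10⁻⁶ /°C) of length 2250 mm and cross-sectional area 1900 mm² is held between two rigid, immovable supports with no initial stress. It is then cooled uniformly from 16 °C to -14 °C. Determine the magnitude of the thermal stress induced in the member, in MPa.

With length fixed, the mechanical strain must cancel the thermal strain αΔT = 17.4×10⁻⁶ × 30 = 522×10⁻⁶.
Hence σ = E·αΔT = 121×10³ × 522×10⁻⁶ = 63.16 MPa, tensile.

σ ≈ 63.2 MPa (tensile)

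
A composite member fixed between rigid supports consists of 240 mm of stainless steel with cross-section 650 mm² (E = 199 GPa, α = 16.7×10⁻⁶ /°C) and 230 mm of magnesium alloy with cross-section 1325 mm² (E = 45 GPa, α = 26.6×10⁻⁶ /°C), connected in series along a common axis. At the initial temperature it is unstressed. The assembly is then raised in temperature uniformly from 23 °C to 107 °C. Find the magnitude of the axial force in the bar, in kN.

P ≈ 149 kN (compressive)

With the walls removed the bar would change length by δ_free = Σ αᵢΔT Lᵢ = 16.7×10⁻⁶×84×240 + 26.6×10⁻⁶×84×230 = 0.8506 mm.
Since the ends are fixed, an axial force P builds up, equal in every segment, with P · Σ Lᵢ/(AᵢEᵢ) = δ_free.
Σ Lᵢ/(AᵢEᵢ) = 240/(650×199×10³) + 230/(1325×45×10³) = 5.713×10⁻⁶ mm/N.
P = 0.8506 / 5.713×10⁻⁶ = 148900 N = 148.9 kN, compressive.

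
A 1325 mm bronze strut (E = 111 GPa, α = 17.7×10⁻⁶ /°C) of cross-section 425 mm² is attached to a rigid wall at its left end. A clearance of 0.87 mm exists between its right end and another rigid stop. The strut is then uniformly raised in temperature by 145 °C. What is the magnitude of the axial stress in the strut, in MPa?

Unrestrained expansion: δ_free = αΔT L = 17.7×10⁻⁶ × 145 × 1325 = 3.401 mm.
After closing the 0.87 mm clearance, 3.401 − 0.87 = 2.531 mm of expansion remains to be suppressed by the wall.
So σ = E(δ_free − g)/L = 111×10³ × 2.531/1325 = 212 MPa.

σ ≈ 212 MPa (compressive)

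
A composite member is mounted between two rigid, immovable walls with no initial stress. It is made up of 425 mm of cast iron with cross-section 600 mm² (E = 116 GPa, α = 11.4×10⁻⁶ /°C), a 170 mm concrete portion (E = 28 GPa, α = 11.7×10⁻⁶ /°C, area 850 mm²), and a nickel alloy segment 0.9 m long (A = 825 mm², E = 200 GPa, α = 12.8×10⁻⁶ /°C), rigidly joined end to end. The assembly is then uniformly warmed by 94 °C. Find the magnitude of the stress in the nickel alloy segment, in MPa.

σ ≈ 112 MPa (compressive)

Free thermal expansion of the whole bar: Σ αᵢΔT Lᵢ = 11.4×10⁻⁶×94×425 + 11.7×10⁻⁶×94×170 + 12.8×10⁻⁶×94×900 = 1.725 mm.
The walls prevent any net length change, so an axial force P (same in every segment) develops. Compatibility: P · Σ Lᵢ/(AᵢEᵢ) = δ_free.
The series flexibility is Σ Lᵢ/(AᵢEᵢ) = 425/(600×116×10³) + 170/(850×28×10³) + 900/(825×200×10³) = 1.87×10⁻⁵ mm/N.
So P = 1.725 / 1.87×10⁻⁵ = 92.24 kN, compressive.
σ_{nickel alloy} = P / A = 92240 / 825 = 111.8 MPa.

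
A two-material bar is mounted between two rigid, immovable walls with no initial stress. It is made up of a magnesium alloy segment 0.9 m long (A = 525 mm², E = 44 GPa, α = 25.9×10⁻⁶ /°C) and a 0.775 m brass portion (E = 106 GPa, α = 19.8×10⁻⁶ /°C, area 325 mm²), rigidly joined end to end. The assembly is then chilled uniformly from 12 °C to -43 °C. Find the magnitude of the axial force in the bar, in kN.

With the walls removed the bar would change length by δ_free = Σ αᵢΔT Lᵢ = 25.9×10⁻⁶×55×900 + 19.8×10⁻⁶×55×775 = 2.126 mm.
The walls prevent any net length change, so an axial force P (same in every segment) develops. Compatibility: P · Σ Lᵢ/(AᵢEᵢ) = δ_free.
The series flexibility is Σ Lᵢ/(AᵢEᵢ) = 900/(525×44×10³) + 775/(325×106×10³) = 6.146×10⁻⁵ mm/N.
P = 2.126 / 6.146×10⁻⁵ = 34590 N = 34.59 kN, tensile.

P ≈ 34.6 kN (tensile)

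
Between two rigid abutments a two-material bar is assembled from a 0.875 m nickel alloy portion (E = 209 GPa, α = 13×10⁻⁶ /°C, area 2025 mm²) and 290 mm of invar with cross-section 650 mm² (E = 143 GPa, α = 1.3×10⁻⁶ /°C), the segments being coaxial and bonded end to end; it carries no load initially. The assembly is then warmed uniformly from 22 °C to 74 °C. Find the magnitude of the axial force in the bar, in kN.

If the supports were absent, the total length change would be Σ αᵢΔT Lᵢ = 13×10⁻⁶×52×875 + 1.3×10⁻⁶×52×290 = 0.6111 mm.
The rigid supports impose zero overall length change; the single axial force P common to all segments must satisfy P Σ Lᵢ/(AᵢEᵢ) = δ_free.
The series flexibility is Σ Lᵢ/(AᵢEᵢ) = 875/(2025×209×10³) + 290/(650×143×10³) = 5.187×10⁻⁶ mm/N.
Hence P = δ_free / Σ(L/AE) = 0.6111/5.187×10⁻⁶ = 117.8 kN (compressive).

P ≈ 118 kN (compressive)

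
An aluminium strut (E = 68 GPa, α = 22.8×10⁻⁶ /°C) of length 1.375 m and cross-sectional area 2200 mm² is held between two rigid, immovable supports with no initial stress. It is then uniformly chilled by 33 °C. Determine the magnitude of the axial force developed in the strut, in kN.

Full restraint means ε = 0, so the stress is σ = EαΔT = 68×10³ × 22.8×10⁻⁶ × 33 = 51.16 MPa.
Axial force P = σA = 51.16 × 2200 = 112600 N = 112.6 kN, tensile.

P ≈ 113 kN (tensile)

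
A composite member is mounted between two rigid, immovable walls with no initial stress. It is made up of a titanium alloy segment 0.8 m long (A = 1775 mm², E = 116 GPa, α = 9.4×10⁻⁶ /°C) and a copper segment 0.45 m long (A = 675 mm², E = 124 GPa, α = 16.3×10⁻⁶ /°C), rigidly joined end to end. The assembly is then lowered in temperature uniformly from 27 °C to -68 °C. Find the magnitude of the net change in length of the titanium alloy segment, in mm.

|ΔL| ≈ 0.122 mm

Free thermal contraction of the whole bar: Σ αᵢΔT Lᵢ = 9.4×10⁻⁶×95×800 + 16.3×10⁻⁶×95×450 = 1.411 mm.
The walls prevent any net length change, so an axial force P (same in every segment) develops. Compatibility: P · Σ Lᵢ/(AᵢEᵢ) = δ_free.
Σ Lᵢ/(AᵢEᵢ) = 800/(1775×116×10³) + 450/(675×124×10³) = 9.262×10⁻⁶ mm/N.
So P = 1.411 / 9.262×10⁻⁶ = 152.4 kN, tensile.
For the titanium alloy segment, free thermal change = 9.4×10⁻⁶×95×800 = 0.7144 mm and elastic change from P = 152400×800/(1775×116×10³) = 0.592 mm; these oppose, so the net change is 0.122 mm (segment shortens).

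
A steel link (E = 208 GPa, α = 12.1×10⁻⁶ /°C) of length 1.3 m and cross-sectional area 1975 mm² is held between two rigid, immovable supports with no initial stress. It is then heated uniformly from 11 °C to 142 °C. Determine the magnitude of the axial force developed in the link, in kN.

P ≈ 651 kN (compressive)

With zero net strain, σ = E·αΔT = 208 GPa × 12.1×10⁻⁶ × 131 = 329.7 MPa.
P = AEαΔT = 1975 × 208×10³ × 12.1×10⁻⁶ × 131 = 651.2 kN (compressive).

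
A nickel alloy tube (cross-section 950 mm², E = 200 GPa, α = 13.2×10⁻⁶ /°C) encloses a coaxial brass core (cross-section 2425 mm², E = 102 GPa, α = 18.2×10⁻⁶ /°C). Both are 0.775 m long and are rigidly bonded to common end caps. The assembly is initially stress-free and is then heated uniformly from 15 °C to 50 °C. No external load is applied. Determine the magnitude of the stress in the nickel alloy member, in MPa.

σ ≈ 19.8 MPa (tensile)

Equilibrium of a rigid end plate with no external load gives equal and opposite internal forces ±P in the two members. Since α_{brass} > α_{nickel alloy}, heating drives the brass into compression and the nickel alloy into tension.
Equating the net (thermal + elastic) strains gives |α₁ − α₂|·ΔT = P·[1/(A₁E₁) + 1/(A₂E₂)].
|α₁ − α₂|·ΔT = 5×10⁻⁶ × 35 = 0.000175.
1/(A₁E₁) + 1/(A₂E₂) = 1/(950×200×10³) + 1/(2425×102×10³) = 9.306×10⁻⁹ N⁻¹.
So P = 0.000175 / 9.306×10⁻⁹ = 18.81 kN.
σ_{nickel alloy} = P/A₁ = 18810/950 = 19.79 MPa, tensile.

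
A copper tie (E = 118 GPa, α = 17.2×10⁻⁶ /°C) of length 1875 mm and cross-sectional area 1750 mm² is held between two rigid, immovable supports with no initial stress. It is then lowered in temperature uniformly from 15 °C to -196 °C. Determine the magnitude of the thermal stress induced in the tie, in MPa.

σ ≈ 428 MPa (tensile)

Because both ends are immovable the net strain is zero, and the suppressed thermal strain is αΔT = 17.2×10⁻⁶ × 211 = 3629.2×10⁻⁶.
The stress required to suppress this strain is σ = Eε = 118×10³ × 3629.2×10⁻⁶ = 428.2 MPa, tensile since the tie is trying to contract.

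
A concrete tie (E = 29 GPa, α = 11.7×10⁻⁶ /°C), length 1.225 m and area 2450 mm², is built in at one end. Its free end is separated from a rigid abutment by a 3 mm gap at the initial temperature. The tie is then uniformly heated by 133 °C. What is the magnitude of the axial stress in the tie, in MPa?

σ ≈ 0 MPa

Unrestrained expansion: δ_free = αΔT L = 11.7×10⁻⁶ × 133 × 1225 = 1.906 mm.
Since δ_free = 1.91 mm is less than the 3 mm gap, the tie never touches the wall. No axial force develops.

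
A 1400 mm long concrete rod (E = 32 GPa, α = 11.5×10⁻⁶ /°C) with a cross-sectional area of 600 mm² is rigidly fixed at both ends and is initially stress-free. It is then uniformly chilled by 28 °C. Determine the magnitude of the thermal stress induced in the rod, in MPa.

The supports are rigid, so the total axial strain is zero. The restrained thermal strain is ε = αΔT = 11.5×10⁻⁶ × 28 = 322×10⁻⁶.
σ = EαΔT = 32×10³ × 11.5×10⁻⁶ × 28 = 10.3 MPa (tensile; the rod is trying to contract).

σ ≈ 10.3 MPa (tensile)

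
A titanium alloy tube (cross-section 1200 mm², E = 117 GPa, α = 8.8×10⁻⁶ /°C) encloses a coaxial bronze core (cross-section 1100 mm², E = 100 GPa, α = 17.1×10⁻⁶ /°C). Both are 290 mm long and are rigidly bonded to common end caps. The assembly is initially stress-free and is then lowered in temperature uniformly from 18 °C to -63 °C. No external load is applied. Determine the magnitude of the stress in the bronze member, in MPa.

Both members must finish at the same length. With the larger α, the bronze tends to over-contract; the plates restrain it, putting the bronze in tension and the titanium alloy in compression. With no external load the two internal forces are equal and opposite, magnitude P.
Equating the net (thermal + elastic) strains gives |α₁ − α₂|·ΔT = P·[1/(A₁E₁) + 1/(A₂E₂)].
|α₁ − α₂|·ΔT = 8.3×10⁻⁶ × 81 = 0.0006723.
1/(A₁E₁) + 1/(A₂E₂) = 1/(1200×117×10³) + 1/(1100×100×10³) = 1.621×10⁻⁸ N⁻¹.
P = 0.0006723 / 1.621×10⁻⁸ = 41470 N = 41.47 kN.
σ_{bronze} = P/A₂ = 41470/1100 = 37.7 MPa, tensile.

σ ≈ 37.7 MPa (tensile)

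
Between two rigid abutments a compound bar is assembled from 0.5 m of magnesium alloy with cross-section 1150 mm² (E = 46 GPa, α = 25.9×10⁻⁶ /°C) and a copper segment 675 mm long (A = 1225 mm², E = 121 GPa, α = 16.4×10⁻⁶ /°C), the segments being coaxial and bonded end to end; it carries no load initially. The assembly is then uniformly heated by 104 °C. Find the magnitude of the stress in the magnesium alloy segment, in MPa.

σ ≈ 155 MPa (compressive)

With the walls removed the bar would change length by δ_free = Σ αᵢΔT Lᵢ = 25.9×10⁻⁶×104×500 + 16.4×10⁻⁶×104×675 = 2.498 mm.
The walls prevent any net length change, so an axial force P (same in every segment) develops. Compatibility: P · Σ Lᵢ/(AᵢEᵢ) = δ_free.
The series flexibility is Σ Lᵢ/(AᵢEᵢ) = 500/(1150×46×10³) + 675/(1225×121×10³) = 1.401×10⁻⁵ mm/N.
So P = 2.498 / 1.401×10⁻⁵ = 178.4 kN, compressive.
σ_{magnesium alloy} = P / A = 178400 / 1150 = 155.1 MPa.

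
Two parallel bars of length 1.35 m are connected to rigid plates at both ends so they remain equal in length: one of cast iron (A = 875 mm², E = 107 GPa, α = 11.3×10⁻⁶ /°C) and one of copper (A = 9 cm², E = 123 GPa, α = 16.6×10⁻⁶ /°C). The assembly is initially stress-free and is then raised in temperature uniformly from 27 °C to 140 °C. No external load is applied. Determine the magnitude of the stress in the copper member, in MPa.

σ ≈ 33.8 MPa (compressive)

The copper has the larger α, so on heating it would change length more than the cast iron if both were free. The rigid plates force a common final length, so the copper is put into compression and the cast iron into tension, with equal and opposite forces P (no external load).
Compatibility of the two members (thermal + elastic change equal): (α₁ − α₂)ΔT = P·[1/(A₁E₁) + 1/(A₂E₂)].
|α₁ − α₂|·ΔT = 5.3×10⁻⁶ × 113 = 0.0005989.
1/(A₁E₁) + 1/(A₂E₂) = 1/(875×107×10³) + 1/(900×123×10³) = 1.971×10⁻⁸ N⁻¹.
So P = 0.0005989 / 1.971×10⁻⁸ = 30.38 kN.
σ_{copper} = P/A₂ = 30380/900 = 33.75 MPa, compressive.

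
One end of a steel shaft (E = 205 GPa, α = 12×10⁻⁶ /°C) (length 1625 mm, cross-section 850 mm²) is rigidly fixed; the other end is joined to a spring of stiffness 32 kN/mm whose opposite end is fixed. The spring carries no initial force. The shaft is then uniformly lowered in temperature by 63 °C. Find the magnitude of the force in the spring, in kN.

If the spring were absent the shaft would shorten by αΔT L = 12×10⁻⁶ × 63 × 1625 = 1.229 mm.
Let P be the tensile force in the spring. The shaft extends elastically by PL/(AE) and the spring stretches by P/k; together these equal δ_free.
So P = δ_free / [L/(AE) + 1/k] = 1.229 / [ 1625/(850×205×10³) + 1/(32×10³) ].
P = 1.229 / 4.058×10⁻⁵ = 30280 N.

P ≈ 30.3 kN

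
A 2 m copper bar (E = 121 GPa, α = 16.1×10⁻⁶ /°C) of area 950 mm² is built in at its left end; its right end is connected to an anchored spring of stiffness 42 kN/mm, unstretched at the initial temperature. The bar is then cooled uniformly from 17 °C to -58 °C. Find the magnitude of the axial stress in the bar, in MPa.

σ ≈ 61.7 MPa (tensile)

The unrestrained thermal change is αΔT L = 16.1×10⁻⁶ × 75 × 2000 = 2.415 mm.
With a force P in the spring, the elastic change of the bar is PL/(AE) and that of the spring is P/k; compatibility requires their sum to equal δ_free.
P [ L/(AE) + 1/k ] = δ_free → P [ 2000/(950×121×10³) + 1/(42×10³) ] = 2.415.
P = 2.415 / 4.121×10⁻⁵ = 58600 N.
σ = P/A = 58600/950 = 61.69 MPa.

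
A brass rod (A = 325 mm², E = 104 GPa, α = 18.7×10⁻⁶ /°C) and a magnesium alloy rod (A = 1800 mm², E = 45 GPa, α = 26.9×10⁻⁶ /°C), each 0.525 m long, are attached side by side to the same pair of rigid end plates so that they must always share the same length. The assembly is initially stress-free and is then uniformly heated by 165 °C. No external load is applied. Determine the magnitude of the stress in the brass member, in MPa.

σ ≈ 99.3 MPa (tensile)

The magnesium alloy has the larger α, so on heating it would change length more than the brass if both were free. The rigid plates force a common final length, so the magnesium alloy is put into compression and the brass into tension, with equal and opposite forces P (no external load).
Setting the final lengths equal and cancelling L: (α₁ − α₂)ΔT = P/(A₁E₁) + P/(A₂E₂).
|α₁ − α₂|·ΔT = 8.2×10⁻⁶ × 165 = 0.001353.
1/(A₁E₁) + 1/(A₂E₂) = 1/(325×104×10³) + 1/(1800×45×10³) = 4.193×10⁻⁸ N⁻¹.
So P = 0.001353 / 4.193×10⁻⁸ = 32.27 kN.
σ_{brass} = P/A₁ = 32270/325 = 99.28 MPa, tensile.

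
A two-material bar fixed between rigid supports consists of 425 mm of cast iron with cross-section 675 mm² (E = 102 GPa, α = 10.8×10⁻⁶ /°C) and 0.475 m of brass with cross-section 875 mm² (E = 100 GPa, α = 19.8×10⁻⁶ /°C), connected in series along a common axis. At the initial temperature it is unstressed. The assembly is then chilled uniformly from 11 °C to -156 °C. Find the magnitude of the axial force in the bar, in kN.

Free thermal contraction of the whole bar: Σ αᵢΔT Lᵢ = 10.8×10⁻⁶×167×425 + 19.8×10⁻⁶×167×475 = 2.337 mm.
Since the ends are fixed, an axial force P builds up, equal in every segment, with P · Σ Lᵢ/(AᵢEᵢ) = δ_free.
The series flexibility is Σ Lᵢ/(AᵢEᵢ) = 425/(675×102×10³) + 475/(875×100×10³) = 1.16×10⁻⁵ mm/N.
So P = 2.337 / 1.16×10⁻⁵ = 201.5 kN, tensile.

P ≈ 201 kN (tensile)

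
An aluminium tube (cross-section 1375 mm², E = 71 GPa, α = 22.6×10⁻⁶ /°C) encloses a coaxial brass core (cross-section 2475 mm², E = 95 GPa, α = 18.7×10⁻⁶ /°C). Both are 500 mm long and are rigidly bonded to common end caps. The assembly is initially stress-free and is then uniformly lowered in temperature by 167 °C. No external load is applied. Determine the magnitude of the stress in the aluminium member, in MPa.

Equilibrium of a rigid end plate with no external load gives equal and opposite internal forces ±P in the two members. Since α_{aluminium} > α_{brass}, cooling drives the aluminium into tension and the brass into compression.
Equating the net (thermal + elastic) strains gives |α₁ − α₂|·ΔT = P·[1/(A₁E₁) + 1/(A₂E₂)].
|α₁ − α₂|·ΔT = 3.9×10⁻⁶ × 167 = 0.0006513.
1/(A₁E₁) + 1/(A₂E₂) = 1/(1375×71×10³) + 1/(2475×95×10³) = 1.45×10⁻⁸ N⁻¹.
So P = 0.0006513 / 1.45×10⁻⁸ = 44.93 kN.
σ_{aluminium} = P/A₁ = 44930/1375 = 32.68 MPa, tensile.

σ ≈ 32.7 MPa (tensile)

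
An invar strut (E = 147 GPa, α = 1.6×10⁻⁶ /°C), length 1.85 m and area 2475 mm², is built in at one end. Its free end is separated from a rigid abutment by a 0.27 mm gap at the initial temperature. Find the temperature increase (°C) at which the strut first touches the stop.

ΔT ≈ 91.2 °C

The gap closes when αΔT L = 0.27 mm, since the strut is still unstressed at that instant.
ΔT = 0.27 / (1.6×10⁻⁶ × 1850) = 91.22 °C.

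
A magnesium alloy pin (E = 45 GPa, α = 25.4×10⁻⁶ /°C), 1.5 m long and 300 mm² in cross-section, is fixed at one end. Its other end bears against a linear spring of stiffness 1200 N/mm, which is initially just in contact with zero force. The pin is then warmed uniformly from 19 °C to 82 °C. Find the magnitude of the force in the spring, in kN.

P ≈ 2.54 kN

Free thermal expansion: δ_free = αΔT L = 25.4×10⁻⁶ × 63 × 1500 = 2.4 mm.
With a force P in the spring, the elastic change of the pin is PL/(AE) and that of the spring is P/k; compatibility requires their sum to equal δ_free.
P [ L/(AE) + 1/k ] = δ_free → P [ 1500/(300×45×10³) + 1/(1200) ] = 2.4.
P = 2.4 / 0.0009444 = 2541 N.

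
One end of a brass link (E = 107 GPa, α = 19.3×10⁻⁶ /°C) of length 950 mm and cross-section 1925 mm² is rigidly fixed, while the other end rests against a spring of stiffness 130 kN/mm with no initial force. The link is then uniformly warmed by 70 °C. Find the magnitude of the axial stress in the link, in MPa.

σ ≈ 54.2 MPa (compressive)

Free thermal expansion: δ_free = αΔT L = 19.3×10⁻⁶ × 70 × 950 = 1.283 mm.
With a force P in the spring, the elastic change of the link is PL/(AE) and that of the spring is P/k; compatibility requires their sum to equal δ_free.
P [ L/(AE) + 1/k ] = δ_free → P [ 950/(1925×107×10³) + 1/(130×10³) ] = 1.283.
P = 1.283 / 1.23×10⁻⁵ = 104300 N.
σ = P/A = 104300/1925 = 54.19 MPa.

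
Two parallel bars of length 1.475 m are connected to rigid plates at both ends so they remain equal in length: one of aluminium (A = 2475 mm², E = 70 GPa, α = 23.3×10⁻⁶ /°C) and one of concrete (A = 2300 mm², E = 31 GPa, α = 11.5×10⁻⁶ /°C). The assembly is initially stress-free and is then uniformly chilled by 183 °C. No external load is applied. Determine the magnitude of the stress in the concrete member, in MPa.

σ ≈ 47.4 MPa (compressive)

Equilibrium of a rigid end plate with no external load gives equal and opposite internal forces ±P in the two members. Since α_{aluminium} > α_{concrete}, cooling drives the aluminium into tension and the concrete into compression.
Equating the net (thermal + elastic) strains gives |α₁ − α₂|·ΔT = P·[1/(A₁E₁) + 1/(A₂E₂)].
|α₁ − α₂|·ΔT = 11.8×10⁻⁶ × 183 = 0.002159.
1/(A₁E₁) + 1/(A₂E₂) = 1/(2475×70×10³) + 1/(2300×31×10³) = 1.98×10⁻⁸ N⁻¹.
So P = 0.002159 / 1.98×10⁻⁸ = 109.1 kN.
σ_{concrete} = P/A₂ = 109100/2300 = 47.42 MPa, compressive.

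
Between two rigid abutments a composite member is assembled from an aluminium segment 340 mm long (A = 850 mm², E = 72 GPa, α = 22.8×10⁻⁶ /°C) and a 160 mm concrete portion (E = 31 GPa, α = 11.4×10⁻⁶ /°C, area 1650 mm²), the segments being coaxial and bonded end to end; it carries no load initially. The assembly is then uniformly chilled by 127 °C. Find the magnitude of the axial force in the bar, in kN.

If the supports were absent, the total length change would be Σ αᵢΔT Lᵢ = 22.8×10⁻⁶×127×340 + 11.4×10⁻⁶×127×160 = 1.216 mm.
The walls prevent any net length change, so an axial force P (same in every segment) develops. Compatibility: P · Σ Lᵢ/(AᵢEᵢ) = δ_free.
The series flexibility is Σ Lᵢ/(AᵢEᵢ) = 340/(850×72×10³) + 160/(1650×31×10³) = 8.684×10⁻⁶ mm/N.
P = 1.216 / 8.684×10⁻⁶ = 140100 N = 140.1 kN, tensile.

P ≈ 140 kN (tensile)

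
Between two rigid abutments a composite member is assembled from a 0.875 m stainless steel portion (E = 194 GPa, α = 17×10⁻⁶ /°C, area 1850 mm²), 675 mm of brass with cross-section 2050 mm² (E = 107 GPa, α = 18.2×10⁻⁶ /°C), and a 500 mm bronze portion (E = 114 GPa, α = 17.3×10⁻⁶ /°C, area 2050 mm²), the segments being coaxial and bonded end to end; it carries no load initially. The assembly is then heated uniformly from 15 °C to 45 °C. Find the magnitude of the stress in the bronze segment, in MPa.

Free thermal expansion of the whole bar: Σ αᵢΔT Lᵢ = 17×10⁻⁶×30×875 + 18.2×10⁻⁶×30×675 + 17.3×10⁻⁶×30×500 = 1.074 mm.
Since the ends are fixed, an axial force P builds up, equal in every segment, with P · Σ Lᵢ/(AᵢEᵢ) = δ_free.
Σ Lᵢ/(AᵢEᵢ) = 875/(1850×194×10³) + 675/(2050×107×10³) + 500/(2050×114×10³) = 7.655×10⁻⁶ mm/N.
P = 1.074 / 7.655×10⁻⁶ = 140300 N = 140.3 kN, compressive.
σ_{bronze} = P / A = 140300 / 2050 = 68.46 MPa.

σ ≈ 68.5 MPa (compressive)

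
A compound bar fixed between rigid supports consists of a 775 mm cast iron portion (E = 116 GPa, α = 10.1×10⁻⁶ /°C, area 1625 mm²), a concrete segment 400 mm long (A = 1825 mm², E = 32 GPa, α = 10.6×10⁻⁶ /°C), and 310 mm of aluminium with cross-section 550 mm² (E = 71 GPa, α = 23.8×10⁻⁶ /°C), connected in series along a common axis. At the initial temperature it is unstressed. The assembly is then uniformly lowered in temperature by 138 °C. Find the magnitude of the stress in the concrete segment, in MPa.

If the supports were absent, the total length change would be Σ αᵢΔT Lᵢ = 10.1×10⁻⁶×138×775 + 10.6×10⁻⁶×138×400 + 23.8×10⁻⁶×138×310 = 2.683 mm.
The walls prevent any net length change, so an axial force P (same in every segment) develops. Compatibility: P · Σ Lᵢ/(AᵢEᵢ) = δ_free.
Σ Lᵢ/(AᵢEᵢ) = 775/(1625×116×10³) + 400/(1825×32×10³) + 310/(550×71×10³) = 1.89×10⁻⁵ mm/N.
P = 2.683 / 1.89×10⁻⁵ = 142000 N = 142 kN, tensile.
σ_{concrete} = P / A = 142000 / 1825 = 77.8 MPa.

σ ≈ 77.8 MPa (tensile)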